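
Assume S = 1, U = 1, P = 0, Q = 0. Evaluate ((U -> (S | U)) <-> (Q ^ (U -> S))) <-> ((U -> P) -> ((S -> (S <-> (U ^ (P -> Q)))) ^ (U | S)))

S | U = 1 | 1 = 1
U -> (S | U) = 1 -> 1 = 1
U -> S = 1 -> 1 = 1
Q ^ (U -> S) = 0 ^ 1 = 1
(U -> (S | U)) <-> (Q ^ (U -> S)) = 1 <-> 1 = 1
U -> P = 1 -> 0 = 0
P -> Q = 0 -> 0 = 1
U ^ (P -> Q) = 1 ^ 1 = 0
S <-> (U ^ (P -> Q)) = 1 <-> 0 = 0
S -> (S <-> (U ^ (P -> Q))) = 1 -> 0 = 0
U | S = 1 | 1 = 1
(S -> (S <-> (U ^ (P -> Q)))) ^ (U | S) = 0 ^ 1 = 1
(U -> P) -> ((S -> (S <-> (U ^ (P -> Q)))) ^ (U | S)) = 0 -> 1 = 1
((U -> (S | U)) <-> (Q ^ (U -> S))) <-> ((U -> P) -> ((S -> (S <-> (U ^ (P -> Q)))) ^ (U | S))) = 1 <-> 1 = 1

1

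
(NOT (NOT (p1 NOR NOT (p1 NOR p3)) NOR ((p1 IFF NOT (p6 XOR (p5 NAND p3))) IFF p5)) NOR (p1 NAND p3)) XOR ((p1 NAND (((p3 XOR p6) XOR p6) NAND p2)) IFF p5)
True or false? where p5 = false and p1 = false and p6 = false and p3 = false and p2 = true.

Substituting p5=false, p1=false, p6=false, p3=false, p2=true:
p1 NOR p3 = false NOR false = true
NOT (p1 NOR p3) = NOT true = false
p1 NOR NOT (p1 NOR p3) = false NOR false = true
NOT (p1 NOR NOT (p1 NOR p3)) = NOT true = false
p5 NAND p3 = false NAND false = true
p6 XOR (p5 NAND p3) = false XOR true = true
NOT (p6 XOR (p5 NAND p3)) = NOT true = false
p1 IFF NOT (p6 XOR (p5 NAND p3)) = false IFF false = true
(p1 IFF NOT (p6 XOR (p5 NAND p3))) IFF p5 = true IFF false = false
NOT (p1 NOR NOT (p1 NOR p3)) NOR ((p1 IFF NOT (p6 XOR (p5 NAND p3))) IFF p5) = false NOR false = true
NOT (NOT (p1 NOR NOT (p1 NOR p3)) NOR ((p1 IFF NOT (p6 XOR (p5 NAND p3))) IFF p5)) = NOT true = false
p1 NAND p3 = false NAND false = true
NOT (NOT (p1 NOR NOT (p1 NOR p3)) NOR ((p1 IFF NOT (p6 XOR (p5 NAND p3))) IFF p5)) NOR (p1 NAND p3) = false NOR true = false
p3 XOR p6 = false XOR false = false
(p3 XOR p6) XOR p6 = false XOR false = false
((p3 XOR p6) XOR p6) NAND p2 = false NAND true = true
p1 NAND (((p3 XOR p6) XOR p6) NAND p2) = false NAND true = true
(p1 NAND (((p3 XOR p6) XOR p6) NAND p2)) IFF p5 = true IFF false = false
(NOT (NOT (p1 NOR NOT (p1 NOR p3)) NOR ((p1 IFF NOT (p6 XOR (p5 NAND p3))) IFF p5)) NOR (p1 NAND p3)) XOR ((p1 NAND (((p3 XOR p6) XOR p6) NAND p2)) IFF p5) = false XOR false = false

false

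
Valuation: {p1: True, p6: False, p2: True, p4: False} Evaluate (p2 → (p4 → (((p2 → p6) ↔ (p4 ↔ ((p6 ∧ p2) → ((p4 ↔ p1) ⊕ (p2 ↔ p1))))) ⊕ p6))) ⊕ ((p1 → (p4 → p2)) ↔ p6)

p2 → p6 = True → False = False
p6 ∧ p2 = False ∧ True = False
p4 ↔ p1 = False ↔ True = False
p2 ↔ p1 = True ↔ True = True
(p4 ↔ p1) ⊕ (p2 ↔ p1) = False ⊕ True = True
(p6 ∧ p2) → ((p4 ↔ p1) ⊕ (p2 ↔ p1)) = False → True = True
p4 ↔ ((p6 ∧ p2) → ((p4 ↔ p1) ⊕ (p2 ↔ p1))) = False ↔ True = False
(p2 → p6) ↔ (p4 ↔ ((p6 ∧ p2) → ((p4 ↔ p1) ⊕ (p2 ↔ p1)))) = False ↔ False = True
((p2 → p6) ↔ (p4 ↔ ((p6 ∧ p2) → ((p4 ↔ p1) ⊕ (p2 ↔ p1))))) ⊕ p6 = True ⊕ False = True
p4 → (((p2 → p6) ↔ (p4 ↔ ((p6 ∧ p2) → ((p4 ↔ p1) ⊕ (p2 ↔ p1))))) ⊕ p6) = False → True = True
p2 → (p4 → (((p2 → p6) ↔ (p4 ↔ ((p6 ∧ p2) → ((p4 ↔ p1) ⊕ (p2 ↔ p1))))) ⊕ p6)) = True → True = True
p4 → p2 = False → True = True
p1 → (p4 → p2) = True → True = True
(p1 → (p4 → p2)) ↔ p6 = True ↔ False = False
(p2 → (p4 → (((p2 → p6) ↔ (p4 ↔ ((p6 ∧ p2) → ((p4 ↔ p1) ⊕ (p2 ↔ p1))))) ⊕ p6))) ⊕ ((p1 → (p4 → p2)) ↔ p6) = True ⊕ False = True

True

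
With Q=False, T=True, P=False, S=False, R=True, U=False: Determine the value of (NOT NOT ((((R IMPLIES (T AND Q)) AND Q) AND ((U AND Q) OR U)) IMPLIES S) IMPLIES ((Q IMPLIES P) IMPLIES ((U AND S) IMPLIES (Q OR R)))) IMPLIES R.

True

Substituting Q=False, T=True, P=False, S=False, R=True, U=False:
T AND Q = True AND False = False
R IMPLIES (T AND Q) = True IMPLIES False = False
(R IMPLIES (T AND Q)) AND Q = False AND False = False
U AND Q = False AND False = False
(U AND Q) OR U = False OR False = False
((R IMPLIES (T AND Q)) AND Q) AND ((U AND Q) OR U) = False AND False = False
(((R IMPLIES (T AND Q)) AND Q) AND ((U AND Q) OR U)) IMPLIES S = False IMPLIES False = True
NOT ((((R IMPLIES (T AND Q)) AND Q) AND ((U AND Q) OR U)) IMPLIES S) = NOT True = False
NOT NOT ((((R IMPLIES (T AND Q)) AND Q) AND ((U AND Q) OR U)) IMPLIES S) = NOT False = True
Q IMPLIES P = False IMPLIES False = True
U AND S = False AND False = False
Q OR R = False OR True = True
(U AND S) IMPLIES (Q OR R) = False IMPLIES True = True
(Q IMPLIES P) IMPLIES ((U AND S) IMPLIES (Q OR R)) = True IMPLIES True = True
NOT NOT ((((R IMPLIES (T AND Q)) AND Q) AND ((U AND Q) OR U)) IMPLIES S) IMPLIES ((Q IMPLIES P) IMPLIES ((U AND S) IMPLIES (Q OR R))) = True IMPLIES True = True
(NOT NOT ((((R IMPLIES (T AND Q)) AND Q) AND ((U AND Q) OR U)) IMPLIES S) IMPLIES ((Q IMPLIES P) IMPLIES ((U AND S) IMPLIES (Q OR R)))) IMPLIES R = True IMPLIES True = True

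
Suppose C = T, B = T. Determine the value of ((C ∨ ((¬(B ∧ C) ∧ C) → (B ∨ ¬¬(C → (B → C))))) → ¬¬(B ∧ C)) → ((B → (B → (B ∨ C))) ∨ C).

Substituting C=T, B=T:
B ∧ C = T ∧ T = T
¬(B ∧ C) = ¬T = F
¬(B ∧ C) ∧ C = F ∧ T = F
B → C = T → T = T
C → (B → C) = T → T = T
¬(C → (B → C)) = ¬T = F
¬¬(C → (B → C)) = ¬F = T
B ∨ ¬¬(C → (B → C)) = T ∨ T = T
(¬(B ∧ C) ∧ C) → (B ∨ ¬¬(C → (B → C))) = F → T = T
C ∨ ((¬(B ∧ C) ∧ C) → (B ∨ ¬¬(C → (B → C)))) = T ∨ T = T
B ∧ C = T ∧ T = T
¬(B ∧ C) = ¬T = F
¬¬(B ∧ C) = ¬F = T
(C ∨ ((¬(B ∧ C) ∧ C) → (B ∨ ¬¬(C → (B → C))))) → ¬¬(B ∧ C) = T → T = T
B ∨ C = T ∨ T = T
B → (B ∨ C) = T → T = T
B → (B → (B ∨ C)) = T → T = T
(B → (B → (B ∨ C))) ∨ C = T ∨ T = T
((C ∨ ((¬(B ∧ C) ∧ C) → (B ∨ ¬¬(C → (B → C))))) → ¬¬(B ∧ C)) → ((B → (B → (B ∨ C))) ∨ C) = T → T = T

T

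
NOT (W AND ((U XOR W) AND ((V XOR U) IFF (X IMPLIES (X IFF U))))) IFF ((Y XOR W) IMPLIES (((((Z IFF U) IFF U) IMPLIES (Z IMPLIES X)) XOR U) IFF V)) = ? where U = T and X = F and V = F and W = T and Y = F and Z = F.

T

U XOR W = T XOR T = F
V XOR U = F XOR T = T
X IFF U = F IFF T = F
X IMPLIES (X IFF U) = F IMPLIES F = T
(V XOR U) IFF (X IMPLIES (X IFF U)) = T IFF T = T
(U XOR W) AND ((V XOR U) IFF (X IMPLIES (X IFF U))) = F AND T = F
W AND ((U XOR W) AND ((V XOR U) IFF (X IMPLIES (X IFF U)))) = T AND F = F
NOT (W AND ((U XOR W) AND ((V XOR U) IFF (X IMPLIES (X IFF U))))) = NOT F = T
Y XOR W = F XOR T = T
Z IFF U = F IFF T = F
(Z IFF U) IFF U = F IFF T = F
Z IMPLIES X = F IMPLIES F = T
((Z IFF U) IFF U) IMPLIES (Z IMPLIES X) = F IMPLIES T = T
(((Z IFF U) IFF U) IMPLIES (Z IMPLIES X)) XOR U = T XOR T = F
((((Z IFF U) IFF U) IMPLIES (Z IMPLIES X)) XOR U) IFF V = F IFF F = T
(Y XOR W) IMPLIES (((((Z IFF U) IFF U) IMPLIES (Z IMPLIES X)) XOR U) IFF V) = T IMPLIES T = T
NOT (W AND ((U XOR W) AND ((V XOR U) IFF (X IMPLIES (X IFF U))))) IFF ((Y XOR W) IMPLIES (((((Z IFF U) IFF U) IMPLIES (Z IMPLIES X)) XOR U) IFF V)) = T IFF T = T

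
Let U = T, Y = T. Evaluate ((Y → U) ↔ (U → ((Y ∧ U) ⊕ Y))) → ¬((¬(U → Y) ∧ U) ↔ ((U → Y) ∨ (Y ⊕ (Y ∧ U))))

Substituting U=T, Y=T:
Y → U = T → T = T
Y ∧ U = T ∧ T = T
(Y ∧ U) ⊕ Y = T ⊕ T = F
U → ((Y ∧ U) ⊕ Y) = T → F = F
(Y → U) ↔ (U → ((Y ∧ U) ⊕ Y)) = T ↔ F = F
U → Y = T → T = T
¬(U → Y) = ¬T = F
¬(U → Y) ∧ U = F ∧ T = F
U → Y = T → T = T
Y ∧ U = T ∧ T = T
Y ⊕ (Y ∧ U) = T ⊕ T = F
(U → Y) ∨ (Y ⊕ (Y ∧ U)) = T ∨ F = T
(¬(U → Y) ∧ U) ↔ ((U → Y) ∨ (Y ⊕ (Y ∧ U))) = F ↔ T = F
¬((¬(U → Y) ∧ U) ↔ ((U → Y) ∨ (Y ⊕ (Y ∧ U)))) = ¬F = T
((Y → U) ↔ (U → ((Y ∧ U) ⊕ Y))) → ¬((¬(U → Y) ∧ U) ↔ ((U → Y) ∨ (Y ⊕ (Y ∧ U)))) = F → T = T

T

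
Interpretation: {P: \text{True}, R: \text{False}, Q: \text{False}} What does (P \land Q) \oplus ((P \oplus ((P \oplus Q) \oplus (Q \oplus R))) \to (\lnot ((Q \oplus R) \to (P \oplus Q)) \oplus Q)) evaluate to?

\text{True}

P \land Q = \text{True} \land \text{False} = \text{False}
P \oplus Q = \text{True} \oplus \text{False} = \text{True}
Q \oplus R = \text{False} \oplus \text{False} = \text{False}
(P \oplus Q) \oplus (Q \oplus R) = \text{True} \oplus \text{False} = \text{True}
P \oplus ((P \oplus Q) \oplus (Q \oplus R)) = \text{True} \oplus \text{True} = \text{False}
Q \oplus R = \text{False} \oplus \text{False} = \text{False}
P \oplus Q = \text{True} \oplus \text{False} = \text{True}
(Q \oplus R) \to (P \oplus Q) = \text{False} \to \text{True} = \text{True}
\lnot ((Q \oplus R) \to (P \oplus Q)) = \lnot \text{True} = \text{False}
\lnot ((Q \oplus R) \to (P \oplus Q)) \oplus Q = \text{False} \oplus \text{False} = \text{False}
(P \oplus ((P \oplus Q) \oplus (Q \oplus R))) \to (\lnot ((Q \oplus R) \to (P \oplus Q)) \oplus Q) = \text{False} \to \text{False} = \text{True}
(P \land Q) \oplus ((P \oplus ((P \oplus Q) \oplus (Q \oplus R))) \to (\lnot ((Q \oplus R) \to (P \oplus Q)) \oplus Q)) = \text{False} \oplus \text{True} = \text{True}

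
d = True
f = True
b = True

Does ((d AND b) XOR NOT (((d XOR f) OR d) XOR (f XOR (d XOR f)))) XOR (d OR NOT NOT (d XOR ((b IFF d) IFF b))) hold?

d AND b = True AND True = True
d XOR f = True XOR True = False
(d XOR f) OR d = False OR True = True
d XOR f = True XOR True = False
f XOR (d XOR f) = True XOR False = True
((d XOR f) OR d) XOR (f XOR (d XOR f)) = True XOR True = False
NOT (((d XOR f) OR d) XOR (f XOR (d XOR f))) = NOT False = True
(d AND b) XOR NOT (((d XOR f) OR d) XOR (f XOR (d XOR f))) = True XOR True = False
b IFF d = True IFF True = True
(b IFF d) IFF b = True IFF True = True
d XOR ((b IFF d) IFF b) = True XOR True = False
NOT (d XOR ((b IFF d) IFF b)) = NOT False = True
NOT NOT (d XOR ((b IFF d) IFF b)) = NOT True = False
d OR NOT NOT (d XOR ((b IFF d) IFF b)) = True OR False = True
((d AND b) XOR NOT (((d XOR f) OR d) XOR (f XOR (d XOR f)))) XOR (d OR NOT NOT (d XOR ((b IFF d) IFF b))) = False XOR True = True

True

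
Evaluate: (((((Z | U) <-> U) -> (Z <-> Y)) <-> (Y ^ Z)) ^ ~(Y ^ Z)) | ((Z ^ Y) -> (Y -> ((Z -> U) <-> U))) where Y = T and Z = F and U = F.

F

Substituting Y=T, Z=F, U=F:
Z | U = F | F = F
(Z | U) <-> U = F <-> F = T
Z <-> Y = F <-> T = F
((Z | U) <-> U) -> (Z <-> Y) = T -> F = F
Y ^ Z = T ^ F = T
(((Z | U) <-> U) -> (Z <-> Y)) <-> (Y ^ Z) = F <-> T = F
Y ^ Z = T ^ F = T
~(Y ^ Z) = ~T = F
((((Z | U) <-> U) -> (Z <-> Y)) <-> (Y ^ Z)) ^ ~(Y ^ Z) = F ^ F = F
Z ^ Y = F ^ T = T
Z -> U = F -> F = T
(Z -> U) <-> U = T <-> F = F
Y -> ((Z -> U) <-> U) = T -> F = F
(Z ^ Y) -> (Y -> ((Z -> U) <-> U)) = T -> F = F
(((((Z | U) <-> U) -> (Z <-> Y)) <-> (Y ^ Z)) ^ ~(Y ^ Z)) | ((Z ^ Y) -> (Y -> ((Z -> U) <-> U))) = F | F = F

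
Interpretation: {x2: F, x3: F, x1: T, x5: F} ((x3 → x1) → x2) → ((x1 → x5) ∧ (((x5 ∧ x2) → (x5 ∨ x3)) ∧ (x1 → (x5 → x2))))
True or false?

T

Substituting x2=F, x3=F, x1=T, x5=F:
x3 → x1 = F → T = T
(x3 → x1) → x2 = T → F = F
x1 → x5 = T → F = F
x5 ∧ x2 = F ∧ F = F
x5 ∨ x3 = F ∨ F = F
(x5 ∧ x2) → (x5 ∨ x3) = F → F = T
x5 → x2 = F → F = T
x1 → (x5 → x2) = T → T = T
((x5 ∧ x2) → (x5 ∨ x3)) ∧ (x1 → (x5 → x2)) = T ∧ T = T
(x1 → x5) ∧ (((x5 ∧ x2) → (x5 ∨ x3)) ∧ (x1 → (x5 → x2))) = F ∧ T = F
((x3 → x1) → x2) → ((x1 → x5) ∧ (((x5 ∧ x2) → (x5 ∨ x3)) ∧ (x1 → (x5 → x2)))) = F → F = T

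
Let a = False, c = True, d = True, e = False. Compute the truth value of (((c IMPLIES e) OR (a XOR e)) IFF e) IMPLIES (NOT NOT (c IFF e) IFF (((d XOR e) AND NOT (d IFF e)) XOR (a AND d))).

Substituting a=False, c=True, d=True, e=False:
c IMPLIES e = True IMPLIES False = False
a XOR e = False XOR False = False
(c IMPLIES e) OR (a XOR e) = False OR False = False
((c IMPLIES e) OR (a XOR e)) IFF e = False IFF False = True
c IFF e = True IFF False = False
NOT (c IFF e) = NOT False = True
NOT NOT (c IFF e) = NOT True = False
d XOR e = True XOR False = True
d IFF e = True IFF False = False
NOT (d IFF e) = NOT False = True
(d XOR e) AND NOT (d IFF e) = True AND True = True
a AND d = False AND True = False
((d XOR e) AND NOT (d IFF e)) XOR (a AND d) = True XOR False = True
NOT NOT (c IFF e) IFF (((d XOR e) AND NOT (d IFF e)) XOR (a AND d)) = False IFF True = False
(((c IMPLIES e) OR (a XOR e)) IFF e) IMPLIES (NOT NOT (c IFF e) IFF (((d XOR e) AND NOT (d IFF e)) XOR (a AND d))) = True IMPLIES False = False

False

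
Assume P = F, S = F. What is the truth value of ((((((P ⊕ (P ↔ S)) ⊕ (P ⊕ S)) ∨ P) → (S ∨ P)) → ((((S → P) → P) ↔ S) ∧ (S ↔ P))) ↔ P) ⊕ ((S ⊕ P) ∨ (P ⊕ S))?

F

P ↔ S = F ↔ F = T
P ⊕ (P ↔ S) = F ⊕ T = T
P ⊕ S = F ⊕ F = F
(P ⊕ (P ↔ S)) ⊕ (P ⊕ S) = T ⊕ F = T
((P ⊕ (P ↔ S)) ⊕ (P ⊕ S)) ∨ P = T ∨ F = T
S ∨ P = F ∨ F = F
(((P ⊕ (P ↔ S)) ⊕ (P ⊕ S)) ∨ P) → (S ∨ P) = T → F = F
S → P = F → F = T
(S → P) → P = T → F = F
((S → P) → P) ↔ S = F ↔ F = T
S ↔ P = F ↔ F = T
(((S → P) → P) ↔ S) ∧ (S ↔ P) = T ∧ T = T
((((P ⊕ (P ↔ S)) ⊕ (P ⊕ S)) ∨ P) → (S ∨ P)) → ((((S → P) → P) ↔ S) ∧ (S ↔ P)) = F → T = T
(((((P ⊕ (P ↔ S)) ⊕ (P ⊕ S)) ∨ P) → (S ∨ P)) → ((((S → P) → P) ↔ S) ∧ (S ↔ P))) ↔ P = T ↔ F = F
S ⊕ P = F ⊕ F = F
P ⊕ S = F ⊕ F = F
(S ⊕ P) ∨ (P ⊕ S) = F ∨ F = F
((((((P ⊕ (P ↔ S)) ⊕ (P ⊕ S)) ∨ P) → (S ∨ P)) → ((((S → P) → P) ↔ S) ∧ (S ↔ P))) ↔ P) ⊕ ((S ⊕ P) ∨ (P ⊕ S)) = F ⊕ F = F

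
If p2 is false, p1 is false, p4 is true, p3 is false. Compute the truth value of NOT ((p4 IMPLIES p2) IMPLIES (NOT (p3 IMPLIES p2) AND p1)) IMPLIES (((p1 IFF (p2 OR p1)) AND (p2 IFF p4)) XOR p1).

True

p4 IMPLIES p2 = True IMPLIES False = False
p3 IMPLIES p2 = False IMPLIES False = True
NOT (p3 IMPLIES p2) = NOT True = False
NOT (p3 IMPLIES p2) AND p1 = False AND False = False
(p4 IMPLIES p2) IMPLIES (NOT (p3 IMPLIES p2) AND p1) = False IMPLIES False = True
NOT ((p4 IMPLIES p2) IMPLIES (NOT (p3 IMPLIES p2) AND p1)) = NOT True = False
p2 OR p1 = False OR False = False
p1 IFF (p2 OR p1) = False IFF False = True
p2 IFF p4 = False IFF True = False
(p1 IFF (p2 OR p1)) AND (p2 IFF p4) = True AND False = False
((p1 IFF (p2 OR p1)) AND (p2 IFF p4)) XOR p1 = False XOR False = False
NOT ((p4 IMPLIES p2) IMPLIES (NOT (p3 IMPLIES p2) AND p1)) IMPLIES (((p1 IFF (p2 OR p1)) AND (p2 IFF p4)) XOR p1) = False IMPLIES False = True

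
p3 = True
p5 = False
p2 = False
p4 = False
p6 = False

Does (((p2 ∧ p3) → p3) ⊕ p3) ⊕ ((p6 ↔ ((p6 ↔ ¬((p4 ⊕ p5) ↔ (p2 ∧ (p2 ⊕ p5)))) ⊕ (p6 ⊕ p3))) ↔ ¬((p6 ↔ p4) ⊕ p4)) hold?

False

p2 ∧ p3 = False ∧ True = False
(p2 ∧ p3) → p3 = False → True = True
((p2 ∧ p3) → p3) ⊕ p3 = True ⊕ True = False
p4 ⊕ p5 = False ⊕ False = False
p2 ⊕ p5 = False ⊕ False = False
p2 ∧ (p2 ⊕ p5) = False ∧ False = False
(p4 ⊕ p5) ↔ (p2 ∧ (p2 ⊕ p5)) = False ↔ False = True
¬((p4 ⊕ p5) ↔ (p2 ∧ (p2 ⊕ p5))) = ¬True = False
p6 ↔ ¬((p4 ⊕ p5) ↔ (p2 ∧ (p2 ⊕ p5))) = False ↔ False = True
p6 ⊕ p3 = False ⊕ True = True
(p6 ↔ ¬((p4 ⊕ p5) ↔ (p2 ∧ (p2 ⊕ p5)))) ⊕ (p6 ⊕ p3) = True ⊕ True = False
p6 ↔ ((p6 ↔ ¬((p4 ⊕ p5) ↔ (p2 ∧ (p2 ⊕ p5)))) ⊕ (p6 ⊕ p3)) = False ↔ False = True
p6 ↔ p4 = False ↔ False = True
(p6 ↔ p4) ⊕ p4 = True ⊕ False = True
¬((p6 ↔ p4) ⊕ p4) = ¬True = False
(p6 ↔ ((p6 ↔ ¬((p4 ⊕ p5) ↔ (p2 ∧ (p2 ⊕ p5)))) ⊕ (p6 ⊕ p3))) ↔ ¬((p6 ↔ p4) ⊕ p4) = True ↔ False = False
(((p2 ∧ p3) → p3) ⊕ p3) ⊕ ((p6 ↔ ((p6 ↔ ¬((p4 ⊕ p5) ↔ (p2 ∧ (p2 ⊕ p5)))) ⊕ (p6 ⊕ p3))) ↔ ¬((p6 ↔ p4) ⊕ p4)) = False ⊕ False = False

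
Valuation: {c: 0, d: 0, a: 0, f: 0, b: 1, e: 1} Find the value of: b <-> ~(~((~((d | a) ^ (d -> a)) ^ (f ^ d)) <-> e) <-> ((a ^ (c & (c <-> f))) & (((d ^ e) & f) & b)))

d | a = 0 | 0 = 0
d -> a = 0 -> 0 = 1
(d | a) ^ (d -> a) = 0 ^ 1 = 1
~((d | a) ^ (d -> a)) = ~1 = 0
f ^ d = 0 ^ 0 = 0
~((d | a) ^ (d -> a)) ^ (f ^ d) = 0 ^ 0 = 0
(~((d | a) ^ (d -> a)) ^ (f ^ d)) <-> e = 0 <-> 1 = 0
~((~((d | a) ^ (d -> a)) ^ (f ^ d)) <-> e) = ~0 = 1
c <-> f = 0 <-> 0 = 1
c & (c <-> f) = 0 & 1 = 0
a ^ (c & (c <-> f)) = 0 ^ 0 = 0
d ^ e = 0 ^ 1 = 1
(d ^ e) & f = 1 & 0 = 0
((d ^ e) & f) & b = 0 & 1 = 0
(a ^ (c & (c <-> f))) & (((d ^ e) & f) & b) = 0 & 0 = 0
~((~((d | a) ^ (d -> a)) ^ (f ^ d)) <-> e) <-> ((a ^ (c & (c <-> f))) & (((d ^ e) & f) & b)) = 1 <-> 0 = 0
~(~((~((d | a) ^ (d -> a)) ^ (f ^ d)) <-> e) <-> ((a ^ (c & (c <-> f))) & (((d ^ e) & f) & b))) = ~0 = 1
b <-> ~(~((~((d | a) ^ (d -> a)) ^ (f ^ d)) <-> e) <-> ((a ^ (c & (c <-> f))) & (((d ^ e) & f) & b))) = 1 <-> 1 = 1

1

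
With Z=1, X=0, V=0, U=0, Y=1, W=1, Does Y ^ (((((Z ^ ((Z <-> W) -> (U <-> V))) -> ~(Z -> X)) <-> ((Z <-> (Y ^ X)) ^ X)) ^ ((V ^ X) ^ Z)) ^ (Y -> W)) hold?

0

Z <-> W = 1 <-> 1 = 1
U <-> V = 0 <-> 0 = 1
(Z <-> W) -> (U <-> V) = 1 -> 1 = 1
Z ^ ((Z <-> W) -> (U <-> V)) = 1 ^ 1 = 0
Z -> X = 1 -> 0 = 0
~(Z -> X) = ~0 = 1
(Z ^ ((Z <-> W) -> (U <-> V))) -> ~(Z -> X) = 0 -> 1 = 1
Y ^ X = 1 ^ 0 = 1
Z <-> (Y ^ X) = 1 <-> 1 = 1
(Z <-> (Y ^ X)) ^ X = 1 ^ 0 = 1
((Z ^ ((Z <-> W) -> (U <-> V))) -> ~(Z -> X)) <-> ((Z <-> (Y ^ X)) ^ X) = 1 <-> 1 = 1
V ^ X = 0 ^ 0 = 0
(V ^ X) ^ Z = 0 ^ 1 = 1
(((Z ^ ((Z <-> W) -> (U <-> V))) -> ~(Z -> X)) <-> ((Z <-> (Y ^ X)) ^ X)) ^ ((V ^ X) ^ Z) = 1 ^ 1 = 0
Y -> W = 1 -> 1 = 1
((((Z ^ ((Z <-> W) -> (U <-> V))) -> ~(Z -> X)) <-> ((Z <-> (Y ^ X)) ^ X)) ^ ((V ^ X) ^ Z)) ^ (Y -> W) = 0 ^ 1 = 1
Y ^ (((((Z ^ ((Z <-> W) -> (U <-> V))) -> ~(Z -> X)) <-> ((Z <-> (Y ^ X)) ^ X)) ^ ((V ^ X) ^ Z)) ^ (Y -> W)) = 1 ^ 1 = 0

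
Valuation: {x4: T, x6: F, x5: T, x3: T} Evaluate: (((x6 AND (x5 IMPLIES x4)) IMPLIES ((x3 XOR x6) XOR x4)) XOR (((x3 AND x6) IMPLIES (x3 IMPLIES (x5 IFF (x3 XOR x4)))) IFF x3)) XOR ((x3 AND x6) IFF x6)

T

Substituting x4=T, x6=F, x5=T, x3=T:
x5 IMPLIES x4 = T IMPLIES T = T
x6 AND (x5 IMPLIES x4) = F AND T = F
x3 XOR x6 = T XOR F = T
(x3 XOR x6) XOR x4 = T XOR T = F
(x6 AND (x5 IMPLIES x4)) IMPLIES ((x3 XOR x6) XOR x4) = F IMPLIES F = T
x3 AND x6 = T AND F = F
x3 XOR x4 = T XOR T = F
x5 IFF (x3 XOR x4) = T IFF F = F
x3 IMPLIES (x5 IFF (x3 XOR x4)) = T IMPLIES F = F
(x3 AND x6) IMPLIES (x3 IMPLIES (x5 IFF (x3 XOR x4))) = F IMPLIES F = T
((x3 AND x6) IMPLIES (x3 IMPLIES (x5 IFF (x3 XOR x4)))) IFF x3 = T IFF T = T
((x6 AND (x5 IMPLIES x4)) IMPLIES ((x3 XOR x6) XOR x4)) XOR (((x3 AND x6) IMPLIES (x3 IMPLIES (x5 IFF (x3 XOR x4)))) IFF x3) = T XOR T = F
x3 AND x6 = T AND F = F
(x3 AND x6) IFF x6 = F IFF F = T
(((x6 AND (x5 IMPLIES x4)) IMPLIES ((x3 XOR x6) XOR x4)) XOR (((x3 AND x6) IMPLIES (x3 IMPLIES (x5 IFF (x3 XOR x4)))) IFF x3)) XOR ((x3 AND x6) IFF x6) = F XOR T = T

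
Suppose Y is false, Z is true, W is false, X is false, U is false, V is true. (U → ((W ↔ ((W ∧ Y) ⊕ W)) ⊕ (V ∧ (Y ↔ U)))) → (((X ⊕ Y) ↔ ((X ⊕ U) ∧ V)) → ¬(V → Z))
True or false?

False

Substituting Y=False, Z=True, W=False, X=False, U=False, V=True:
W ∧ Y = False ∧ False = False
(W ∧ Y) ⊕ W = False ⊕ False = False
W ↔ ((W ∧ Y) ⊕ W) = False ↔ False = True
Y ↔ U = False ↔ False = True
V ∧ (Y ↔ U) = True ∧ True = True
(W ↔ ((W ∧ Y) ⊕ W)) ⊕ (V ∧ (Y ↔ U)) = True ⊕ True = False
U → ((W ↔ ((W ∧ Y) ⊕ W)) ⊕ (V ∧ (Y ↔ U))) = False → False = True
X ⊕ Y = False ⊕ False = False
X ⊕ U = False ⊕ False = False
(X ⊕ U) ∧ V = False ∧ True = False
(X ⊕ Y) ↔ ((X ⊕ U) ∧ V) = False ↔ False = True
V → Z = True → True = True
¬(V → Z) = ¬True = False
((X ⊕ Y) ↔ ((X ⊕ U) ∧ V)) → ¬(V → Z) = True → False = False
(U → ((W ↔ ((W ∧ Y) ⊕ W)) ⊕ (V ∧ (Y ↔ U)))) → (((X ⊕ Y) ↔ ((X ⊕ U) ∧ V)) → ¬(V → Z)) = True → False = False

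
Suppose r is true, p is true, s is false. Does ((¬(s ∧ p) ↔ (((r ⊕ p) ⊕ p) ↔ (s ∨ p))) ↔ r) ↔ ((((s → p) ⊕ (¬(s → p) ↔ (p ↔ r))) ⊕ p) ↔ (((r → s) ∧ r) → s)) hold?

Substituting r=True, p=True, s=False:
s ∧ p = False ∧ True = False
¬(s ∧ p) = ¬False = True
r ⊕ p = True ⊕ True = False
(r ⊕ p) ⊕ p = False ⊕ True = True
s ∨ p = False ∨ True = True
((r ⊕ p) ⊕ p) ↔ (s ∨ p) = True ↔ True = True
¬(s ∧ p) ↔ (((r ⊕ p) ⊕ p) ↔ (s ∨ p)) = True ↔ True = True
(¬(s ∧ p) ↔ (((r ⊕ p) ⊕ p) ↔ (s ∨ p))) ↔ r = True ↔ True = True
s → p = False → True = True
s → p = False → True = True
¬(s → p) = ¬True = False
p ↔ r = True ↔ True = True
¬(s → p) ↔ (p ↔ r) = False ↔ True = False
(s → p) ⊕ (¬(s → p) ↔ (p ↔ r)) = True ⊕ False = True
((s → p) ⊕ (¬(s → p) ↔ (p ↔ r))) ⊕ p = True ⊕ True = False
r → s = True → False = False
(r → s) ∧ r = False ∧ True = False
((r → s) ∧ r) → s = False → False = True
(((s → p) ⊕ (¬(s → p) ↔ (p ↔ r))) ⊕ p) ↔ (((r → s) ∧ r) → s) = False ↔ True = False
((¬(s ∧ p) ↔ (((r ⊕ p) ⊕ p) ↔ (s ∨ p))) ↔ r) ↔ ((((s → p) ⊕ (¬(s → p) ↔ (p ↔ r))) ⊕ p) ↔ (((r → s) ∧ r) → s)) = True ↔ False = False

False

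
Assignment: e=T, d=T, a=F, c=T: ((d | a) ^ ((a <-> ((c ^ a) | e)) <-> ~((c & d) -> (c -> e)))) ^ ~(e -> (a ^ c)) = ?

d | a = T | F = T
c ^ a = T ^ F = T
(c ^ a) | e = T | T = T
a <-> ((c ^ a) | e) = F <-> T = F
c & d = T & T = T
c -> e = T -> T = T
(c & d) -> (c -> e) = T -> T = T
~((c & d) -> (c -> e)) = ~T = F
(a <-> ((c ^ a) | e)) <-> ~((c & d) -> (c -> e)) = F <-> F = T
(d | a) ^ ((a <-> ((c ^ a) | e)) <-> ~((c & d) -> (c -> e))) = T ^ T = F
a ^ c = F ^ T = T
e -> (a ^ c) = T -> T = T
~(e -> (a ^ c)) = ~T = F
((d | a) ^ ((a <-> ((c ^ a) | e)) <-> ~((c & d) -> (c -> e)))) ^ ~(e -> (a ^ c)) = F ^ F = F

F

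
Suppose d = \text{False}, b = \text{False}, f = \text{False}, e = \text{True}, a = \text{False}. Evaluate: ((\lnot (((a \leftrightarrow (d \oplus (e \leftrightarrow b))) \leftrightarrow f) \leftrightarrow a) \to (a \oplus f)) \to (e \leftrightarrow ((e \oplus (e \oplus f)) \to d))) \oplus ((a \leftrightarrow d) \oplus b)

e \leftrightarrow b = \text{True} \leftrightarrow \text{False} = \text{False}
d \oplus (e \leftrightarrow b) = \text{False} \oplus \text{False} = \text{False}
a \leftrightarrow (d \oplus (e \leftrightarrow b)) = \text{False} \leftrightarrow \text{False} = \text{True}
(a \leftrightarrow (d \oplus (e \leftrightarrow b))) \leftrightarrow f = \text{True} \leftrightarrow \text{False} = \text{False}
((a \leftrightarrow (d \oplus (e \leftrightarrow b))) \leftrightarrow f) \leftrightarrow a = \text{False} \leftrightarrow \text{False} = \text{True}
\lnot (((a \leftrightarrow (d \oplus (e \leftrightarrow b))) \leftrightarrow f) \leftrightarrow a) = \lnot \text{True} = \text{False}
a \oplus f = \text{False} \oplus \text{False} = \text{False}
\lnot (((a \leftrightarrow (d \oplus (e \leftrightarrow b))) \leftrightarrow f) \leftrightarrow a) \to (a \oplus f) = \text{False} \to \text{False} = \text{True}
e \oplus f = \text{True} \oplus \text{False} = \text{True}
e \oplus (e \oplus f) = \text{True} \oplus \text{True} = \text{False}
(e \oplus (e \oplus f)) \to d = \text{False} \to \text{False} = \text{True}
e \leftrightarrow ((e \oplus (e \oplus f)) \to d) = \text{True} \leftrightarrow \text{True} = \text{True}
(\lnot (((a \leftrightarrow (d \oplus (e \leftrightarrow b))) \leftrightarrow f) \leftrightarrow a) \to (a \oplus f)) \to (e \leftrightarrow ((e \oplus (e \oplus f)) \to d)) = \text{True} \to \text{True} = \text{True}
a \leftrightarrow d = \text{False} \leftrightarrow \text{False} = \text{True}
(a \leftrightarrow d) \oplus b = \text{True} \oplus \text{False} = \text{True}
((\lnot (((a \leftrightarrow (d \oplus (e \leftrightarrow b))) \leftrightarrow f) \leftrightarrow a) \to (a \oplus f)) \to (e \leftrightarrow ((e \oplus (e \oplus f)) \to d))) \oplus ((a \leftrightarrow d) \oplus b) = \text{True} \oplus \text{True} = \text{False}

\text{False}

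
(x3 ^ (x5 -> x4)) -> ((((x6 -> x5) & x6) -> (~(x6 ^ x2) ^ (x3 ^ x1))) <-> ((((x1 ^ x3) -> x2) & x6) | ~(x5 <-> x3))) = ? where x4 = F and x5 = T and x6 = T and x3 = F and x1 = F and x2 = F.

x5 -> x4 = T -> F = F
x3 ^ (x5 -> x4) = F ^ F = F
x6 -> x5 = T -> T = T
(x6 -> x5) & x6 = T & T = T
x6 ^ x2 = T ^ F = T
~(x6 ^ x2) = ~T = F
x3 ^ x1 = F ^ F = F
~(x6 ^ x2) ^ (x3 ^ x1) = F ^ F = F
((x6 -> x5) & x6) -> (~(x6 ^ x2) ^ (x3 ^ x1)) = T -> F = F
x1 ^ x3 = F ^ F = F
(x1 ^ x3) -> x2 = F -> F = T
((x1 ^ x3) -> x2) & x6 = T & T = T
x5 <-> x3 = T <-> F = F
~(x5 <-> x3) = ~F = T
(((x1 ^ x3) -> x2) & x6) | ~(x5 <-> x3) = T | T = T
(((x6 -> x5) & x6) -> (~(x6 ^ x2) ^ (x3 ^ x1))) <-> ((((x1 ^ x3) -> x2) & x6) | ~(x5 <-> x3)) = F <-> T = F
(x3 ^ (x5 -> x4)) -> ((((x6 -> x5) & x6) -> (~(x6 ^ x2) ^ (x3 ^ x1))) <-> ((((x1 ^ x3) -> x2) & x6) | ~(x5 <-> x3))) = F -> F = T

T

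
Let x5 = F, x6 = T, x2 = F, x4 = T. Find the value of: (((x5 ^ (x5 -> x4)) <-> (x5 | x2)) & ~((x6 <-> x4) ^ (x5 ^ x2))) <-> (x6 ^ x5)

F

x5 -> x4 = F -> T = T
x5 ^ (x5 -> x4) = F ^ T = T
x5 | x2 = F | F = F
(x5 ^ (x5 -> x4)) <-> (x5 | x2) = T <-> F = F
x6 <-> x4 = T <-> T = T
x5 ^ x2 = F ^ F = F
(x6 <-> x4) ^ (x5 ^ x2) = T ^ F = T
~((x6 <-> x4) ^ (x5 ^ x2)) = ~T = F
((x5 ^ (x5 -> x4)) <-> (x5 | x2)) & ~((x6 <-> x4) ^ (x5 ^ x2)) = F & F = F
x6 ^ x5 = T ^ F = T
(((x5 ^ (x5 -> x4)) <-> (x5 | x2)) & ~((x6 <-> x4) ^ (x5 ^ x2))) <-> (x6 ^ x5) = F <-> T = F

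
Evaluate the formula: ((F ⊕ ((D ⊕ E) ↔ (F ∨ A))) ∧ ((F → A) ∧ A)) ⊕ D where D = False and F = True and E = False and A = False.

D ⊕ E = False ⊕ False = False
F ∨ A = True ∨ False = True
(D ⊕ E) ↔ (F ∨ A) = False ↔ True = False
F ⊕ ((D ⊕ E) ↔ (F ∨ A)) = True ⊕ False = True
F → A = True → False = False
(F → A) ∧ A = False ∧ False = False
(F ⊕ ((D ⊕ E) ↔ (F ∨ A))) ∧ ((F → A) ∧ A) = True ∧ False = False
((F ⊕ ((D ⊕ E) ↔ (F ∨ A))) ∧ ((F → A) ∧ A)) ⊕ D = False ⊕ False = False

False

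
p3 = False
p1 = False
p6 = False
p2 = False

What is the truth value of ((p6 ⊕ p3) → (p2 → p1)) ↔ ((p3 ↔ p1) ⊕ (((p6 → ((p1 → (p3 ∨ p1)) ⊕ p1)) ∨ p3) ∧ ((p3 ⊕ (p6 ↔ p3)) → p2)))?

Substituting p3=False, p1=False, p6=False, p2=False:
p6 ⊕ p3 = False ⊕ False = False
p2 → p1 = False → False = True
(p6 ⊕ p3) → (p2 → p1) = False → True = True
p3 ↔ p1 = False ↔ False = True
p3 ∨ p1 = False ∨ False = False
p1 → (p3 ∨ p1) = False → False = True
(p1 → (p3 ∨ p1)) ⊕ p1 = True ⊕ False = True
p6 → ((p1 → (p3 ∨ p1)) ⊕ p1) = False → True = True
(p6 → ((p1 → (p3 ∨ p1)) ⊕ p1)) ∨ p3 = True ∨ False = True
p6 ↔ p3 = False ↔ False = True
p3 ⊕ (p6 ↔ p3) = False ⊕ True = True
(p3 ⊕ (p6 ↔ p3)) → p2 = True → False = False
((p6 → ((p1 → (p3 ∨ p1)) ⊕ p1)) ∨ p3) ∧ ((p3 ⊕ (p6 ↔ p3)) → p2) = True ∧ False = False
(p3 ↔ p1) ⊕ (((p6 → ((p1 → (p3 ∨ p1)) ⊕ p1)) ∨ p3) ∧ ((p3 ⊕ (p6 ↔ p3)) → p2)) = True ⊕ False = True
((p6 ⊕ p3) → (p2 → p1)) ↔ ((p3 ↔ p1) ⊕ (((p6 → ((p1 → (p3 ∨ p1)) ⊕ p1)) ∨ p3) ∧ ((p3 ⊕ (p6 ↔ p3)) → p2))) = True ↔ True = True

True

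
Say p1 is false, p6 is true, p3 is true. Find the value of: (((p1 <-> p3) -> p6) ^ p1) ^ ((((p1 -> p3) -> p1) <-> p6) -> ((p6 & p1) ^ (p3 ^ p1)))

Substituting p1=F, p6=T, p3=T:
p1 <-> p3 = F <-> T = F
(p1 <-> p3) -> p6 = F -> T = T
((p1 <-> p3) -> p6) ^ p1 = T ^ F = T
p1 -> p3 = F -> T = T
(p1 -> p3) -> p1 = T -> F = F
((p1 -> p3) -> p1) <-> p6 = F <-> T = F
p6 & p1 = T & F = F
p3 ^ p1 = T ^ F = T
(p6 & p1) ^ (p3 ^ p1) = F ^ T = T
(((p1 -> p3) -> p1) <-> p6) -> ((p6 & p1) ^ (p3 ^ p1)) = F -> T = T
(((p1 <-> p3) -> p6) ^ p1) ^ ((((p1 -> p3) -> p1) <-> p6) -> ((p6 & p1) ^ (p3 ^ p1))) = T ^ T = F

F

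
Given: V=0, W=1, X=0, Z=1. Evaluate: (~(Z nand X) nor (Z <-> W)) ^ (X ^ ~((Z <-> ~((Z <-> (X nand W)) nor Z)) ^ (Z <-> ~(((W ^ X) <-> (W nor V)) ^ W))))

0

Substituting V=0, W=1, X=0, Z=1:
Z nand X = 1 nand 0 = 1
~(Z nand X) = ~1 = 0
Z <-> W = 1 <-> 1 = 1
~(Z nand X) nor (Z <-> W) = 0 nor 1 = 0
X nand W = 0 nand 1 = 1
Z <-> (X nand W) = 1 <-> 1 = 1
(Z <-> (X nand W)) nor Z = 1 nor 1 = 0
~((Z <-> (X nand W)) nor Z) = ~0 = 1
Z <-> ~((Z <-> (X nand W)) nor Z) = 1 <-> 1 = 1
W ^ X = 1 ^ 0 = 1
W nor V = 1 nor 0 = 0
(W ^ X) <-> (W nor V) = 1 <-> 0 = 0
((W ^ X) <-> (W nor V)) ^ W = 0 ^ 1 = 1
~(((W ^ X) <-> (W nor V)) ^ W) = ~1 = 0
Z <-> ~(((W ^ X) <-> (W nor V)) ^ W) = 1 <-> 0 = 0
(Z <-> ~((Z <-> (X nand W)) nor Z)) ^ (Z <-> ~(((W ^ X) <-> (W nor V)) ^ W)) = 1 ^ 0 = 1
~((Z <-> ~((Z <-> (X nand W)) nor Z)) ^ (Z <-> ~(((W ^ X) <-> (W nor V)) ^ W))) = ~1 = 0
X ^ ~((Z <-> ~((Z <-> (X nand W)) nor Z)) ^ (Z <-> ~(((W ^ X) <-> (W nor V)) ^ W))) = 0 ^ 0 = 0
(~(Z nand X) nor (Z <-> W)) ^ (X ^ ~((Z <-> ~((Z <-> (X nand W)) nor Z)) ^ (Z <-> ~(((W ^ X) <-> (W nor V)) ^ W)))) = 0 ^ 0 = 0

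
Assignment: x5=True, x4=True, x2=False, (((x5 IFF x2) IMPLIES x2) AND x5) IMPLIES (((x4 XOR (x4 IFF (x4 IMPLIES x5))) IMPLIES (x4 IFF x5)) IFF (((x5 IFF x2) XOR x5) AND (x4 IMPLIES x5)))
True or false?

True

x5 IFF x2 = True IFF False = False
(x5 IFF x2) IMPLIES x2 = False IMPLIES False = True
((x5 IFF x2) IMPLIES x2) AND x5 = True AND True = True
x4 IMPLIES x5 = True IMPLIES True = True
x4 IFF (x4 IMPLIES x5) = True IFF True = True
x4 XOR (x4 IFF (x4 IMPLIES x5)) = True XOR True = False
x4 IFF x5 = True IFF True = True
(x4 XOR (x4 IFF (x4 IMPLIES x5))) IMPLIES (x4 IFF x5) = False IMPLIES True = True
x5 IFF x2 = True IFF False = False
(x5 IFF x2) XOR x5 = False XOR True = True
x4 IMPLIES x5 = True IMPLIES True = True
((x5 IFF x2) XOR x5) AND (x4 IMPLIES x5) = True AND True = True
((x4 XOR (x4 IFF (x4 IMPLIES x5))) IMPLIES (x4 IFF x5)) IFF (((x5 IFF x2) XOR x5) AND (x4 IMPLIES x5)) = True IFF True = True
(((x5 IFF x2) IMPLIES x2) AND x5) IMPLIES (((x4 XOR (x4 IFF (x4 IMPLIES x5))) IMPLIES (x4 IFF x5)) IFF (((x5 IFF x2) XOR x5) AND (x4 IMPLIES x5))) = True IMPLIES True = True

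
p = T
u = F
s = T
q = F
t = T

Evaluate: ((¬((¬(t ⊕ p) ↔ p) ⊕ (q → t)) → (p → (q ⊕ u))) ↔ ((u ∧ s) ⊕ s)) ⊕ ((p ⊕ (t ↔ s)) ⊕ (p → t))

T

t ⊕ p = T ⊕ T = F
¬(t ⊕ p) = ¬F = T
¬(t ⊕ p) ↔ p = T ↔ T = T
q → t = F → T = T
(¬(t ⊕ p) ↔ p) ⊕ (q → t) = T ⊕ T = F
¬((¬(t ⊕ p) ↔ p) ⊕ (q → t)) = ¬F = T
q ⊕ u = F ⊕ F = F
p → (q ⊕ u) = T → F = F
¬((¬(t ⊕ p) ↔ p) ⊕ (q → t)) → (p → (q ⊕ u)) = T → F = F
u ∧ s = F ∧ T = F
(u ∧ s) ⊕ s = F ⊕ T = T
(¬((¬(t ⊕ p) ↔ p) ⊕ (q → t)) → (p → (q ⊕ u))) ↔ ((u ∧ s) ⊕ s) = F ↔ T = F
t ↔ s = T ↔ T = T
p ⊕ (t ↔ s) = T ⊕ T = F
p → t = T → T = T
(p ⊕ (t ↔ s)) ⊕ (p → t) = F ⊕ T = T
((¬((¬(t ⊕ p) ↔ p) ⊕ (q → t)) → (p → (q ⊕ u))) ↔ ((u ∧ s) ⊕ s)) ⊕ ((p ⊕ (t ↔ s)) ⊕ (p → t)) = F ⊕ T = T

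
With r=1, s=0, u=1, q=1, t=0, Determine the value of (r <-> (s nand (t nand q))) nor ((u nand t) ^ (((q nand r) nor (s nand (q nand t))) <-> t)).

t nand q = 0 nand 1 = 1
s nand (t nand q) = 0 nand 1 = 1
r <-> (s nand (t nand q)) = 1 <-> 1 = 1
u nand t = 1 nand 0 = 1
q nand r = 1 nand 1 = 0
q nand t = 1 nand 0 = 1
s nand (q nand t) = 0 nand 1 = 1
(q nand r) nor (s nand (q nand t)) = 0 nor 1 = 0
((q nand r) nor (s nand (q nand t))) <-> t = 0 <-> 0 = 1
(u nand t) ^ (((q nand r) nor (s nand (q nand t))) <-> t) = 1 ^ 1 = 0
(r <-> (s nand (t nand q))) nor ((u nand t) ^ (((q nand r) nor (s nand (q nand t))) <-> t)) = 1 nor 0 = 0

0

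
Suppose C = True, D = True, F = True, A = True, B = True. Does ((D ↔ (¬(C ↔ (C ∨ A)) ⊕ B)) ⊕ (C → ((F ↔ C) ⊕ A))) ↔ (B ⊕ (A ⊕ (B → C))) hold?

True

C ∨ A = True ∨ True = True
C ↔ (C ∨ A) = True ↔ True = True
¬(C ↔ (C ∨ A)) = ¬True = False
¬(C ↔ (C ∨ A)) ⊕ B = False ⊕ True = True
D ↔ (¬(C ↔ (C ∨ A)) ⊕ B) = True ↔ True = True
F ↔ C = True ↔ True = True
(F ↔ C) ⊕ A = True ⊕ True = False
C → ((F ↔ C) ⊕ A) = True → False = False
(D ↔ (¬(C ↔ (C ∨ A)) ⊕ B)) ⊕ (C → ((F ↔ C) ⊕ A)) = True ⊕ False = True
B → C = True → True = True
A ⊕ (B → C) = True ⊕ True = False
B ⊕ (A ⊕ (B → C)) = True ⊕ False = True
((D ↔ (¬(C ↔ (C ∨ A)) ⊕ B)) ⊕ (C → ((F ↔ C) ⊕ A))) ↔ (B ⊕ (A ⊕ (B → C))) = True ↔ True = True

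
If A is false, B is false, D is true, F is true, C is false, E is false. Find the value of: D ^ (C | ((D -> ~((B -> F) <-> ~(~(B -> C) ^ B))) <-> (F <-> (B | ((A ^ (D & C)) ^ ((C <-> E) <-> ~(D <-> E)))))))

B -> F = 0 -> 1 = 1
B -> C = 0 -> 0 = 1
~(B -> C) = ~1 = 0
~(B -> C) ^ B = 0 ^ 0 = 0
~(~(B -> C) ^ B) = ~0 = 1
(B -> F) <-> ~(~(B -> C) ^ B) = 1 <-> 1 = 1
~((B -> F) <-> ~(~(B -> C) ^ B)) = ~1 = 0
D -> ~((B -> F) <-> ~(~(B -> C) ^ B)) = 1 -> 0 = 0
D & C = 1 & 0 = 0
A ^ (D & C) = 0 ^ 0 = 0
C <-> E = 0 <-> 0 = 1
D <-> E = 1 <-> 0 = 0
~(D <-> E) = ~0 = 1
(C <-> E) <-> ~(D <-> E) = 1 <-> 1 = 1
(A ^ (D & C)) ^ ((C <-> E) <-> ~(D <-> E)) = 0 ^ 1 = 1
B | ((A ^ (D & C)) ^ ((C <-> E) <-> ~(D <-> E))) = 0 | 1 = 1
F <-> (B | ((A ^ (D & C)) ^ ((C <-> E) <-> ~(D <-> E)))) = 1 <-> 1 = 1
(D -> ~((B -> F) <-> ~(~(B -> C) ^ B))) <-> (F <-> (B | ((A ^ (D & C)) ^ ((C <-> E) <-> ~(D <-> E))))) = 0 <-> 1 = 0
C | ((D -> ~((B -> F) <-> ~(~(B -> C) ^ B))) <-> (F <-> (B | ((A ^ (D & C)) ^ ((C <-> E) <-> ~(D <-> E)))))) = 0 | 0 = 0
D ^ (C | ((D -> ~((B -> F) <-> ~(~(B -> C) ^ B))) <-> (F <-> (B | ((A ^ (D & C)) ^ ((C <-> E) <-> ~(D <-> E))))))) = 1 ^ 0 = 1

1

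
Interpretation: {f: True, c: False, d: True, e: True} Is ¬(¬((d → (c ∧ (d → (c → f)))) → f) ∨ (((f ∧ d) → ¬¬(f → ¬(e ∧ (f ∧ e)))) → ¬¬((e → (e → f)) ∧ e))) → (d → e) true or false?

True

Substituting f=True, c=False, d=True, e=True:
c → f = False → True = True
d → (c → f) = True → True = True
c ∧ (d → (c → f)) = False ∧ True = False
d → (c ∧ (d → (c → f))) = True → False = False
(d → (c ∧ (d → (c → f)))) → f = False → True = True
¬((d → (c ∧ (d → (c → f)))) → f) = ¬True = False
f ∧ d = True ∧ True = True
f ∧ e = True ∧ True = True
e ∧ (f ∧ e) = True ∧ True = True
¬(e ∧ (f ∧ e)) = ¬True = False
f → ¬(e ∧ (f ∧ e)) = True → False = False
¬(f → ¬(e ∧ (f ∧ e))) = ¬False = True
¬¬(f → ¬(e ∧ (f ∧ e))) = ¬True = False
(f ∧ d) → ¬¬(f → ¬(e ∧ (f ∧ e))) = True → False = False
e → f = True → True = True
e → (e → f) = True → True = True
(e → (e → f)) ∧ e = True ∧ True = True
¬((e → (e → f)) ∧ e) = ¬True = False
¬¬((e → (e → f)) ∧ e) = ¬False = True
((f ∧ d) → ¬¬(f → ¬(e ∧ (f ∧ e)))) → ¬¬((e → (e → f)) ∧ e) = False → True = True
¬((d → (c ∧ (d → (c → f)))) → f) ∨ (((f ∧ d) → ¬¬(f → ¬(e ∧ (f ∧ e)))) → ¬¬((e → (e → f)) ∧ e)) = False ∨ True = True
¬(¬((d → (c ∧ (d → (c → f)))) → f) ∨ (((f ∧ d) → ¬¬(f → ¬(e ∧ (f ∧ e)))) → ¬¬((e → (e → f)) ∧ e))) = ¬True = False
d → e = True → True = True
¬(¬((d → (c ∧ (d → (c → f)))) → f) ∨ (((f ∧ d) → ¬¬(f → ¬(e ∧ (f ∧ e)))) → ¬¬((e → (e → f)) ∧ e))) → (d → e) = False → True = True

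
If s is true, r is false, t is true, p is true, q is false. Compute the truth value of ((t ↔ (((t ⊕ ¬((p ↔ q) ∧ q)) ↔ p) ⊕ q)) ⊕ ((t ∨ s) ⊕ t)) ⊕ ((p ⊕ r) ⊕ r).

T

p ↔ q = T ↔ F = F
(p ↔ q) ∧ q = F ∧ F = F
¬((p ↔ q) ∧ q) = ¬F = T
t ⊕ ¬((p ↔ q) ∧ q) = T ⊕ T = F
(t ⊕ ¬((p ↔ q) ∧ q)) ↔ p = F ↔ T = F
((t ⊕ ¬((p ↔ q) ∧ q)) ↔ p) ⊕ q = F ⊕ F = F
t ↔ (((t ⊕ ¬((p ↔ q) ∧ q)) ↔ p) ⊕ q) = T ↔ F = F
t ∨ s = T ∨ T = T
(t ∨ s) ⊕ t = T ⊕ T = F
(t ↔ (((t ⊕ ¬((p ↔ q) ∧ q)) ↔ p) ⊕ q)) ⊕ ((t ∨ s) ⊕ t) = F ⊕ F = F
p ⊕ r = T ⊕ F = T
(p ⊕ r) ⊕ r = T ⊕ F = T
((t ↔ (((t ⊕ ¬((p ↔ q) ∧ q)) ↔ p) ⊕ q)) ⊕ ((t ∨ s) ⊕ t)) ⊕ ((p ⊕ r) ⊕ r) = F ⊕ T = T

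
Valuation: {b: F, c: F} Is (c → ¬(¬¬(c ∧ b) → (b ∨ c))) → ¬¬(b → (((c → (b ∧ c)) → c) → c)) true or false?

T

c ∧ b = F ∧ F = F
¬(c ∧ b) = ¬F = T
¬¬(c ∧ b) = ¬T = F
b ∨ c = F ∨ F = F
¬¬(c ∧ b) → (b ∨ c) = F → F = T
¬(¬¬(c ∧ b) → (b ∨ c)) = ¬T = F
c → ¬(¬¬(c ∧ b) → (b ∨ c)) = F → F = T
b ∧ c = F ∧ F = F
c → (b ∧ c) = F → F = T
(c → (b ∧ c)) → c = T → F = F
((c → (b ∧ c)) → c) → c = F → F = T
b → (((c → (b ∧ c)) → c) → c) = F → T = T
¬(b → (((c → (b ∧ c)) → c) → c)) = ¬T = F
¬¬(b → (((c → (b ∧ c)) → c) → c)) = ¬F = T
(c → ¬(¬¬(c ∧ b) → (b ∨ c))) → ¬¬(b → (((c → (b ∧ c)) → c) → c)) = T → T = T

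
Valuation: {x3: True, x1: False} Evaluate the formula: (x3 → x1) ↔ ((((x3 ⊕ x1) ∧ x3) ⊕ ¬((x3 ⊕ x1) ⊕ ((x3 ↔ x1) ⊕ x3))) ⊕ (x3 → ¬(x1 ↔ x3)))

False

x3 → x1 = True → False = False
x3 ⊕ x1 = True ⊕ False = True
(x3 ⊕ x1) ∧ x3 = True ∧ True = True
x3 ⊕ x1 = True ⊕ False = True
x3 ↔ x1 = True ↔ False = False
(x3 ↔ x1) ⊕ x3 = False ⊕ True = True
(x3 ⊕ x1) ⊕ ((x3 ↔ x1) ⊕ x3) = True ⊕ True = False
¬((x3 ⊕ x1) ⊕ ((x3 ↔ x1) ⊕ x3)) = ¬False = True
((x3 ⊕ x1) ∧ x3) ⊕ ¬((x3 ⊕ x1) ⊕ ((x3 ↔ x1) ⊕ x3)) = True ⊕ True = False
x1 ↔ x3 = False ↔ True = False
¬(x1 ↔ x3) = ¬False = True
x3 → ¬(x1 ↔ x3) = True → True = True
(((x3 ⊕ x1) ∧ x3) ⊕ ¬((x3 ⊕ x1) ⊕ ((x3 ↔ x1) ⊕ x3))) ⊕ (x3 → ¬(x1 ↔ x3)) = False ⊕ True = True
(x3 → x1) ↔ ((((x3 ⊕ x1) ∧ x3) ⊕ ¬((x3 ⊕ x1) ⊕ ((x3 ↔ x1) ⊕ x3))) ⊕ (x3 → ¬(x1 ↔ x3))) = False ↔ True = False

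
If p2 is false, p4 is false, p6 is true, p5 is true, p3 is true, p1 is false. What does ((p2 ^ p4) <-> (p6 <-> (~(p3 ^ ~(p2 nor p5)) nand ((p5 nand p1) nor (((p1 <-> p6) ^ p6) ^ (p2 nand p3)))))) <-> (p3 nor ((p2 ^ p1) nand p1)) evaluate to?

p2 ^ p4 = F ^ F = F
p2 nor p5 = F nor T = F
~(p2 nor p5) = ~F = T
p3 ^ ~(p2 nor p5) = T ^ T = F
~(p3 ^ ~(p2 nor p5)) = ~F = T
p5 nand p1 = T nand F = T
p1 <-> p6 = F <-> T = F
(p1 <-> p6) ^ p6 = F ^ T = T
p2 nand p3 = F nand T = T
((p1 <-> p6) ^ p6) ^ (p2 nand p3) = T ^ T = F
(p5 nand p1) nor (((p1 <-> p6) ^ p6) ^ (p2 nand p3)) = T nor F = F
~(p3 ^ ~(p2 nor p5)) nand ((p5 nand p1) nor (((p1 <-> p6) ^ p6) ^ (p2 nand p3))) = T nand F = T
p6 <-> (~(p3 ^ ~(p2 nor p5)) nand ((p5 nand p1) nor (((p1 <-> p6) ^ p6) ^ (p2 nand p3)))) = T <-> T = T
(p2 ^ p4) <-> (p6 <-> (~(p3 ^ ~(p2 nor p5)) nand ((p5 nand p1) nor (((p1 <-> p6) ^ p6) ^ (p2 nand p3))))) = F <-> T = F
p2 ^ p1 = F ^ F = F
(p2 ^ p1) nand p1 = F nand F = T
p3 nor ((p2 ^ p1) nand p1) = T nor T = F
((p2 ^ p4) <-> (p6 <-> (~(p3 ^ ~(p2 nor p5)) nand ((p5 nand p1) nor (((p1 <-> p6) ^ p6) ^ (p2 nand p3)))))) <-> (p3 nor ((p2 ^ p1) nand p1)) = F <-> F = T

T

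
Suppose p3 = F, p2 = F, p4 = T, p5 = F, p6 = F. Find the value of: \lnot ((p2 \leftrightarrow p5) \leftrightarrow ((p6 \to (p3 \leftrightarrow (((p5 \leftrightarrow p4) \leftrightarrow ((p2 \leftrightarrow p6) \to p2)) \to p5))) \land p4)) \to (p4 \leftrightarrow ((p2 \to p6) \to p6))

p2 \leftrightarrow p5 = F \leftrightarrow F = T
p5 \leftrightarrow p4 = F \leftrightarrow T = F
p2 \leftrightarrow p6 = F \leftrightarrow F = T
(p2 \leftrightarrow p6) \to p2 = T \to F = F
(p5 \leftrightarrow p4) \leftrightarrow ((p2 \leftrightarrow p6) \to p2) = F \leftrightarrow F = T
((p5 \leftrightarrow p4) \leftrightarrow ((p2 \leftrightarrow p6) \to p2)) \to p5 = T \to F = F
p3 \leftrightarrow (((p5 \leftrightarrow p4) \leftrightarrow ((p2 \leftrightarrow p6) \to p2)) \to p5) = F \leftrightarrow F = T
p6 \to (p3 \leftrightarrow (((p5 \leftrightarrow p4) \leftrightarrow ((p2 \leftrightarrow p6) \to p2)) \to p5)) = F \to T = T
(p6 \to (p3 \leftrightarrow (((p5 \leftrightarrow p4) \leftrightarrow ((p2 \leftrightarrow p6) \to p2)) \to p5))) \land p4 = T \land T = T
(p2 \leftrightarrow p5) \leftrightarrow ((p6 \to (p3 \leftrightarrow (((p5 \leftrightarrow p4) \leftrightarrow ((p2 \leftrightarrow p6) \to p2)) \to p5))) \land p4) = T \leftrightarrow T = T
\lnot ((p2 \leftrightarrow p5) \leftrightarrow ((p6 \to (p3 \leftrightarrow (((p5 \leftrightarrow p4) \leftrightarrow ((p2 \leftrightarrow p6) \to p2)) \to p5))) \land p4)) = \lnot T = F
p2 \to p6 = F \to F = T
(p2 \to p6) \to p6 = T \to F = F
p4 \leftrightarrow ((p2 \to p6) \to p6) = T \leftrightarrow F = F
\lnot ((p2 \leftrightarrow p5) \leftrightarrow ((p6 \to (p3 \leftrightarrow (((p5 \leftrightarrow p4) \leftrightarrow ((p2 \leftrightarrow p6) \to p2)) \to p5))) \land p4)) \to (p4 \leftrightarrow ((p2 \to p6) \to p6)) = F \to F = T

T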